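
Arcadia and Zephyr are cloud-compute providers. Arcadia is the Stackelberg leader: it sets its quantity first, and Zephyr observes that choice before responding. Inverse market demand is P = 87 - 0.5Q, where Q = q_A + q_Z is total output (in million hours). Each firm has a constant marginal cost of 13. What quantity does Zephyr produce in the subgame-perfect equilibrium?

37

The follower Zephyr best-responds to any q_A: π_Z = (87 - 0.5Q)q_Z - 13q_Z.
Follower FOC: 74 - (1/2)q_A - q_Z = 0, so q_Z(q_A) = (74 - (1/2)q_A).
Arcadia substitutes q_Z(q_A) into its own profit: π_A = q_A(87 - (1/2)q_A - (74 - (1/2)q_A)/2) - 13q_A = (50 - (1/4)q_A)q_A - 13q_A.
Leader FOC: 37 - (1/2)q_A = 0, so q_A = 74.
Then q_Z = (74 - (1/2)·74) = 37.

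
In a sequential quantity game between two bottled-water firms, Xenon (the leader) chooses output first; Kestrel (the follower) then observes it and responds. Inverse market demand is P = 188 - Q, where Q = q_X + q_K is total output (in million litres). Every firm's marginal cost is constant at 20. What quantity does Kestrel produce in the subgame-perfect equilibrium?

Solve by backward induction. Given q_X, the follower Kestrel maximises π_K = (188 - q_X - q_K)q_K - 20q_K.
∂π_K/∂q_K = 168 - q_X - 2q_K = 0 gives the reaction function q_K = (168 - q_X)/2.
Xenon substitutes q_K(q_X) into its own profit: π_X = q_X(188 - q_X - (168 - q_X)/2) - 20q_X = (104 - (1/2)q_X)q_X - 20q_X.
Leader FOC: 84 - q_X = 0, so q_X = 84.
Then q_K = (168 - 84)/2 = 42.

42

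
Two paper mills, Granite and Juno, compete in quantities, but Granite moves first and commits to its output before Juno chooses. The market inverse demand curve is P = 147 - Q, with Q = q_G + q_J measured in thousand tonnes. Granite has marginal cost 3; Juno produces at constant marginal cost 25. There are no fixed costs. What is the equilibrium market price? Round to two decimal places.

The follower Juno best-responds to any q_G: π_J = (147 - Q)q_J - 25q_J.
Follower FOC: 122 - q_G - 2q_J = 0, so q_J(q_G) = (122 - q_G)/2.
The leader anticipates this reaction. Substituting into P = 147 - Q gives P = 86 - (1/2)q_G, so π_G = (86 - (1/2)q_G)q_G - 3q_G.
Leader FOC: 83 - q_G = 0, so q_G = 83.
Then q_J = (122 - 83)/2 = 39/2.
Total output Q = 205/2, so price P = 147 - 205/2 = 89/2.

44.50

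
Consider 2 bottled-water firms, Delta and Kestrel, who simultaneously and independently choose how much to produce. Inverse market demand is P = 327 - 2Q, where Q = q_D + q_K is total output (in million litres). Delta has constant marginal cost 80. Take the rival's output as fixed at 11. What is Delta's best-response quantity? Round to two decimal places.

56.25

With the rival's output fixed at 11, Delta's profit is π_D = (327 - 2·11 - 2q_D)q_D - (80q_D) = (305 - 2q_D)q_D - (80q_D).
∂π_D/∂q_D = 225 - 4q_D = 0, so q_D = 225/4.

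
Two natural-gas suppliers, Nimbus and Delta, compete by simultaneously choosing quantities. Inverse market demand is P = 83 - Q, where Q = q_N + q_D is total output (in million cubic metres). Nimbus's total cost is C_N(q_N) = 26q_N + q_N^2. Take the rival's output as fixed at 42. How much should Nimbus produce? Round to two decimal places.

With the rival's output fixed at 42, Nimbus's profit is π_N = (83 - 42 - q_N)q_N - (26q_N + q_N²) = (41 - q_N)q_N - (26q_N + q_N²).
∂π_N/∂q_N = 15 - 4q_N = 0, so q_N = 15/4.

3.75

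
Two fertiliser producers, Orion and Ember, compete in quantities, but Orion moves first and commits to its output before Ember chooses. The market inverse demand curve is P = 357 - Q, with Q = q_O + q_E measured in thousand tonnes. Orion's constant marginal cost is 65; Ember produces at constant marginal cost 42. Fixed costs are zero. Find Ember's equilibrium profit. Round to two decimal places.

The follower Ember best-responds to any q_O: π_E = (357 - Q)q_E - 42q_E.
∂π_E/∂q_E = 315 - q_O - 2q_E = 0 gives the reaction function q_E = (315 - q_O)/2.
The leader anticipates this reaction. Substituting into P = 357 - Q gives P = 399/2 - (1/2)q_O, so π_O = (399/2 - (1/2)q_O)q_O - 65q_O.
The leader's first-order condition 269/2 - q_O = 0 yields q_O = 269/2.
Then q_E = (315 - 269/2)/2 = 361/4.
Price P = 357 - 899/4 = 529/4.
Ember's profit: (529/4 - 42)·(361/4) = 8145.0625.

8145.06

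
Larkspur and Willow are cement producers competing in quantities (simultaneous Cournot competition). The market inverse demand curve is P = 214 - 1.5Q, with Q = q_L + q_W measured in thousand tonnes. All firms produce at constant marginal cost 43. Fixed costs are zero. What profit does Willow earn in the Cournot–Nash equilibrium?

2166

A representative firm's profit is π_i = q_i(214 - 1.5Q) - 43q_i.
First-order condition (treating rivals' output as given): 171 - 3q_i - (3/2)q_j = 0.
With identical firms every q_j equals q_i, so q_j = q_i and 171 = (9/2)q_i, giving q_i = 38.
Price P = 214 - (3/2)·76 = 100.
Willow's profit: (100 - 43)·38 = 2166.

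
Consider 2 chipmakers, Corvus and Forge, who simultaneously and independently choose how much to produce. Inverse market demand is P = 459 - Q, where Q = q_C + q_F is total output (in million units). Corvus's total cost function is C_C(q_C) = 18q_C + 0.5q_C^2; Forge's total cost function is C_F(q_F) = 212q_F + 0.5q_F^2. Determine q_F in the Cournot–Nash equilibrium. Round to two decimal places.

Corvus's profit: π_C = (459 - Q)q_C - (18q_C + (1/2)q_C²). Setting ∂π_C/∂q_C = 0: 441 - 3q_C - (q_F) = 0.
Forge's first-order condition: 247 - 3q_F - (q_C) = 0.
Rearranging gives the reaction functions q_C = (441 - q_F)/3 and q_F = (247 - q_C)/3.
Solving the pair: q_C = 269/2, q_F = 75/2.

37.50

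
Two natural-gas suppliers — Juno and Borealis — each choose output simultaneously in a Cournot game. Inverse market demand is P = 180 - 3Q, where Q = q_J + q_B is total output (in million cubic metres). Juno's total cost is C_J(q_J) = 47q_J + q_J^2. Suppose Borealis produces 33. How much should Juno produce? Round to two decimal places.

4.25

With the rival's output fixed at 33, Juno's profit is π_J = (180 - 3·33 - 3q_J)q_J - (47q_J + q_J²) = (81 - 3q_J)q_J - (47q_J + q_J²).
∂π_J/∂q_J = 34 - 8q_J = 0, so q_J = 17/4.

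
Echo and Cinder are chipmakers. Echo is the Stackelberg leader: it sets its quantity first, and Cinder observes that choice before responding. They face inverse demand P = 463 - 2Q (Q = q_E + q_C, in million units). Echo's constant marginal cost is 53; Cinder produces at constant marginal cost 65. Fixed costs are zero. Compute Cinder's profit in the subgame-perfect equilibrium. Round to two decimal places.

4371.13

Solve by backward induction. Given q_E, the follower Cinder maximises π_C = (463 - 2q_E - 2q_C)q_C - 65q_C.
∂π_C/∂q_C = 398 - 2q_E - 4q_C = 0 gives the reaction function q_C = (398 - 2q_E)/4.
Echo substitutes q_C(q_E) into its own profit: π_E = q_E(463 - 2q_E - (398 - 2q_E)/2) - 53q_E = (264 - q_E)q_E - 53q_E.
Leader FOC: 211 - 2q_E = 0, so q_E = 211/2.
Then q_C = (398 - 2·(211/2))/4 = 187/4.
Price P = 463 - 2·(609/4) = 317/2.
Cinder's profit: (317/2 - 65)·(187/4) = 4371.1250.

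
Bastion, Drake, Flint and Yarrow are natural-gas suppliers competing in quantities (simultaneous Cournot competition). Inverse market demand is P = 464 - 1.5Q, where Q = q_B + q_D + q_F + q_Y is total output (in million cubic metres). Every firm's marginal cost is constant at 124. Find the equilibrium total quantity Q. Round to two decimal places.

A representative firm's profit is π_i = q_i(464 - 1.5Q) - 124q_i.
First-order condition (treating rivals' output as given): 340 - 3q_i - (3/2)·Σ_{j≠i} q_j = 0.
By symmetry each firm produces the same amount; substituting Σ_{j≠i} q_j = 3q_i yields q_i = 340/(15/2) = 136/3.
Total output Q = 136/3 + 136/3 + 136/3 + 136/3 = 544/3.

181.33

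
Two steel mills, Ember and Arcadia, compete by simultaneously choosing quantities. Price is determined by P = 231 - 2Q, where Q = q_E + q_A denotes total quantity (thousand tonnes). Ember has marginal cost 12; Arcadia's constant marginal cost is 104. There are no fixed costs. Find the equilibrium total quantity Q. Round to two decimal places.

57.67

Ember's profit: π_E = (231 - 2Q)q_E - (12q_E). Setting ∂π_E/∂q_E = 0: 219 - 4q_E - 2(q_A) = 0.
Arcadia's profit: π_A = (231 - 2Q)q_A - (104q_A). Setting ∂π_A/∂q_A = 0: 127 - 4q_A - 2(q_E) = 0.
So q_E = (219 - 2q_A)/4 and q_A = (127 - 2q_E)/4.
Substituting one into the other gives q_E = 311/6 and q_A = 35/6.
Total output Q = 311/6 + 35/6 = 173/3.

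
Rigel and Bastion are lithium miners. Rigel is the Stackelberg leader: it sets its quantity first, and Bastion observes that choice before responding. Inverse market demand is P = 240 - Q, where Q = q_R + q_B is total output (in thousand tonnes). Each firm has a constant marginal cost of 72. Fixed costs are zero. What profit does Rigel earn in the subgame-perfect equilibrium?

3528

Solve by backward induction. Given q_R, the follower Bastion maximises π_B = (240 - q_R - q_B)q_B - 72q_B.
∂π_B/∂q_B = 168 - q_R - 2q_B = 0 gives the reaction function q_B = (168 - q_R)/2.
Rigel substitutes q_B(q_R) into its own profit: π_R = q_R(240 - q_R - (168 - q_R)/2) - 72q_R = (156 - (1/2)q_R)q_R - 72q_R.
Leader FOC: 84 - q_R = 0, so q_R = 84.
Then q_B = (168 - 84)/2 = 42.
Price P = 240 - 126 = 114.
Rigel's profit: (114 - 72)·84 = 3528.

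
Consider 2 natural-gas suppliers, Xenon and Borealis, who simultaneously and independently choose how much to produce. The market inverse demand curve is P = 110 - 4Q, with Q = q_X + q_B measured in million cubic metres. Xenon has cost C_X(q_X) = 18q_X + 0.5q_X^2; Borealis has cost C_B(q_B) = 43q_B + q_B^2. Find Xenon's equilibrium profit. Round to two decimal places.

Xenon's profit: π_X = (110 - 4Q)q_X - (18q_X + (1/2)q_X²). Setting ∂π_X/∂q_X = 0: 92 - 9q_X - 4(q_B) = 0.
Borealis's first-order condition: 67 - 10q_B - 4(q_X) = 0.
So q_X = (92 - 4q_B)/9 and q_B = (67 - 4q_X)/10.
Substituting one into the other gives q_X = 326/37 and q_B = 235/74.
Price P = 110 - 4·(887/74) = 62.0541.
Xenon's profit: 62.0541·(326/37) - 18·(326/37) - (1/2)(326/37)² = 349.3367.

349.34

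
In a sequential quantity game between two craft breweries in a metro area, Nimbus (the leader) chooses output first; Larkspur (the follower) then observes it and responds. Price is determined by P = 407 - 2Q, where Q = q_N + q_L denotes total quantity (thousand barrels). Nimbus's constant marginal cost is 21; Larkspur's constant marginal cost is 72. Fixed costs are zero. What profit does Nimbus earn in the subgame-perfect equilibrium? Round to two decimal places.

Solve by backward induction. Given q_N, the follower Larkspur maximises π_L = (407 - 2q_N - 2q_L)q_L - 72q_L.
Setting the follower's marginal profit to zero, 335 - 2q_N - 4q_L = 0, i.e. q_L = (335 - 2q_N)/4.
The leader anticipates this reaction. Substituting into P = 407 - 2Q gives P = 479/2 - q_N, so π_N = (479/2 - q_N)q_N - 21q_N.
The leader's first-order condition 437/2 - 2q_N = 0 yields q_N = 437/4.
Then q_L = (335 - 2·(437/4))/4 = 233/8.
Price P = 407 - 2·(1107/8) = 521/4.
Nimbus's profit: (521/4 - 21)·(437/4) = 11935.5625.

11935.56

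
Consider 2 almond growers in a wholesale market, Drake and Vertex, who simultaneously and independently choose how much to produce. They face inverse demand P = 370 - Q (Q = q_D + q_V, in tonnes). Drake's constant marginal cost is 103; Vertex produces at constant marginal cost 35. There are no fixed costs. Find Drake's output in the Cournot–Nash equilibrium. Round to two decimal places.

Drake's profit: π_D = (370 - Q)q_D - (103q_D). Setting ∂π_D/∂q_D = 0: 267 - 2q_D - (q_V) = 0.
Vertex's profit: π_V = (370 - Q)q_V - (35q_V). Setting ∂π_V/∂q_V = 0: 335 - 2q_V - (q_D) = 0.
So q_D = (267 - q_V)/2 and q_V = (335 - q_D)/2.
Substituting one into the other gives q_D = 199/3 and q_V = 403/3.

66.33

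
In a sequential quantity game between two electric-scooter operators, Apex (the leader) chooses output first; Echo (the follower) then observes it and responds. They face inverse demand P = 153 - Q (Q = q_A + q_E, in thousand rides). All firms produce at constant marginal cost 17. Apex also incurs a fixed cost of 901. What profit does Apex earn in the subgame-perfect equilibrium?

1411

Solve by backward induction. Given q_A, the follower Echo maximises π_E = (153 - q_A - q_E)q_E - 17q_E.
Follower FOC: 136 - q_A - 2q_E = 0, so q_E(q_A) = (136 - q_A)/2.
The leader anticipates this reaction. Substituting into P = 153 - Q gives P = 85 - (1/2)q_A, so π_A = (85 - (1/2)q_A)q_A - 17q_A.
Maximising: ∂π_A/∂q_A = 68 - q_A = 0, giving q_A = 68.
Then q_E = (136 - 68)/2 = 34.
Price P = 153 - 102 = 51.
Apex's profit: (51 - 17)·68 - 901 = 1411.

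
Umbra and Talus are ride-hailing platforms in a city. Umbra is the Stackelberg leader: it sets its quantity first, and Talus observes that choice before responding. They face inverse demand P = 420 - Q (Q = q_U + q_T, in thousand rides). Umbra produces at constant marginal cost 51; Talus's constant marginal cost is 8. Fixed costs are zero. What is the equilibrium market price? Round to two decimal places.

The follower Talus best-responds to any q_U: π_T = (420 - Q)q_T - 8q_T.
Setting the follower's marginal profit to zero, 412 - q_U - 2q_T = 0, i.e. q_T = (412 - q_U)/2.
Umbra substitutes q_T(q_U) into its own profit: π_U = q_U(420 - q_U - (412 - q_U)/2) - 51q_U = (214 - (1/2)q_U)q_U - 51q_U.
Maximising: ∂π_U/∂q_U = 163 - q_U = 0, giving q_U = 163.
Then q_T = (412 - 163)/2 = 249/2.
Total output Q = 575/2, so price P = 420 - 575/2 = 265/2.

132.50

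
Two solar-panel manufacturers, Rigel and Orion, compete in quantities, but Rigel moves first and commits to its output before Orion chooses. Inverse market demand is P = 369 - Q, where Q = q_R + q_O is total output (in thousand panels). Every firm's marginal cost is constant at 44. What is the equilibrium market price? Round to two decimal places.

125.25

The follower Orion best-responds to any q_R: π_O = (369 - Q)q_O - 44q_O.
Follower FOC: 325 - q_R - 2q_O = 0, so q_O(q_R) = (325 - q_R)/2.
The leader anticipates this reaction. Substituting into P = 369 - Q gives P = 413/2 - (1/2)q_R, so π_R = (413/2 - (1/2)q_R)q_R - 44q_R.
Maximising: ∂π_R/∂q_R = 325/2 - q_R = 0, giving q_R = 325/2.
Then q_O = (325 - 325/2)/2 = 325/4.
Total output Q = 975/4, so price P = 369 - 975/4 = 501/4.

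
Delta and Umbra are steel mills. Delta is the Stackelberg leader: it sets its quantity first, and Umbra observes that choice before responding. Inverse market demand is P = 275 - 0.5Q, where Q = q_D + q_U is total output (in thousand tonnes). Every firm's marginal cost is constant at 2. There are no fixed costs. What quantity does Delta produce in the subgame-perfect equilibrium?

273

The follower Umbra best-responds to any q_D: π_U = (275 - 0.5Q)q_U - 2q_U.
Setting the follower's marginal profit to zero, 273 - (1/2)q_D - q_U = 0, i.e. q_U = (273 - (1/2)q_D).
The leader anticipates this reaction. Substituting into P = 275 - 0.5Q gives P = 277/2 - (1/4)q_D, so π_D = (277/2 - (1/4)q_D)q_D - 2q_D.
Leader FOC: 273/2 - (1/2)q_D = 0, so q_D = 273.
Then q_U = (273 - (1/2)·273) = 273/2.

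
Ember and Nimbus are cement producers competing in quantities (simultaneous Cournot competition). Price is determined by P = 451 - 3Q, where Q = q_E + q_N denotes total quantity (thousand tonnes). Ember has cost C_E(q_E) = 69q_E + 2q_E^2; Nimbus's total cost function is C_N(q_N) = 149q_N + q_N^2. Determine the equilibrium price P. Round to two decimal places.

Ember's profit: π_E = (451 - 3Q)q_E - (69q_E + 2q_E²). Setting ∂π_E/∂q_E = 0: 382 - 10q_E - 3(q_N) = 0.
Nimbus's profit: π_N = (451 - 3Q)q_N - (149q_N + q_N²). Setting ∂π_N/∂q_N = 0: 302 - 8q_N - 3(q_E) = 0.
Best responses: q_E = (382 - 3q_N)/10, q_N = (302 - 3q_E)/8.
Substituting one into the other gives q_E = 30.2817 and q_N = 1874/71.
Total output Q = 56.6761, so price P = 451 - 3·56.6761 = 280.9718.

280.97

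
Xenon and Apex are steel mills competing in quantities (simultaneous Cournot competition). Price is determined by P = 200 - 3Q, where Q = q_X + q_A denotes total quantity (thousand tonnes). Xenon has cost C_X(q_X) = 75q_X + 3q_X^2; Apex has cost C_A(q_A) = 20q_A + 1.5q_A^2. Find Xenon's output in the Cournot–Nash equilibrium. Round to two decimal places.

Xenon's profit: π_X = (200 - 3Q)q_X - (75q_X + 3q_X²). Setting ∂π_X/∂q_X = 0: 125 - 12q_X - 3(q_A) = 0.
Apex's first-order condition: 180 - 9q_A - 3(q_X) = 0.
Rearranging gives the reaction functions q_X = (125 - 3q_A)/12 and q_A = (180 - 3q_X)/9.
Solving the pair: q_X = 65/11, q_A = 595/33.

5.91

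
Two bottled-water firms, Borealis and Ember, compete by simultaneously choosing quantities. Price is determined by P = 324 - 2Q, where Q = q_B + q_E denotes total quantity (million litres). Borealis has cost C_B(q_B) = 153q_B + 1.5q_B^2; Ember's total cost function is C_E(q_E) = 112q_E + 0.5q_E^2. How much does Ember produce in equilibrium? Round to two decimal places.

36.84

Borealis's profit: π_B = (324 - 2Q)q_B - (153q_B + (3/2)q_B²). Setting ∂π_B/∂q_B = 0: 171 - 7q_B - 2(q_E) = 0.
Ember's profit: π_E = (324 - 2Q)q_E - (112q_E + (1/2)q_E²). Setting ∂π_E/∂q_E = 0: 212 - 5q_E - 2(q_B) = 0.
Rearranging gives the reaction functions q_B = (171 - 2q_E)/7 and q_E = (212 - 2q_B)/5.
Solving the pair: q_B = 431/31, q_E = 1142/31.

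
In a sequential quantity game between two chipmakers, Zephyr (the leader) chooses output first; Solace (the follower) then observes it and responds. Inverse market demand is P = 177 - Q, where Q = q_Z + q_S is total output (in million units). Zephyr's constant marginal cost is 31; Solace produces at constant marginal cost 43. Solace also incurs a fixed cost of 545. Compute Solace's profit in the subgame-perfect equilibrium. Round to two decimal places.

211.25

Solve by backward induction. Given q_Z, the follower Solace maximises π_S = (177 - q_Z - q_S)q_S - 43q_S.
Follower FOC: 134 - q_Z - 2q_S = 0, so q_S(q_Z) = (134 - q_Z)/2.
The leader anticipates this reaction. Substituting into P = 177 - Q gives P = 110 - (1/2)q_Z, so π_Z = (110 - (1/2)q_Z)q_Z - 31q_Z.
The leader's first-order condition 79 - q_Z = 0 yields q_Z = 79.
Then q_S = (134 - 79)/2 = 55/2.
Price P = 177 - 213/2 = 141/2.
Solace's profit: (141/2 - 43)·(55/2) - 545 = 845/4.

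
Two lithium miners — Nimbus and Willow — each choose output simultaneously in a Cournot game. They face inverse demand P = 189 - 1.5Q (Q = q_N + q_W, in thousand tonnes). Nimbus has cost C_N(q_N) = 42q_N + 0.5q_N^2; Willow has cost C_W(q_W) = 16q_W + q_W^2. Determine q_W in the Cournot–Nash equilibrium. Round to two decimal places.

26.56

Nimbus's profit: π_N = (189 - 1.5Q)q_N - (42q_N + (1/2)q_N²). Setting ∂π_N/∂q_N = 0: 147 - 4q_N - (3/2)(q_W) = 0.
Willow's first-order condition: 173 - 5q_W - (3/2)(q_N) = 0.
Best responses: q_N = (147 - (3/2)q_W)/4, q_W = (173 - (3/2)q_N)/5.
Solving the pair: q_N = 1902/71, q_W = 1886/71.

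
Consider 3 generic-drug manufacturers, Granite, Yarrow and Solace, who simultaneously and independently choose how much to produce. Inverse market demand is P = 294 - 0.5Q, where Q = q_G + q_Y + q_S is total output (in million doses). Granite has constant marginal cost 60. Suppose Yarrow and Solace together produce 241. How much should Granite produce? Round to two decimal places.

With rivals' combined output fixed at 241, Granite's profit is π_G = (294 - (1/2)·241 - (1/2)q_G)q_G - (60q_G) = (347/2 - (1/2)q_G)q_G - (60q_G).
∂π_G/∂q_G = 227/2 - q_G = 0, so q_G = 227/2.

113.50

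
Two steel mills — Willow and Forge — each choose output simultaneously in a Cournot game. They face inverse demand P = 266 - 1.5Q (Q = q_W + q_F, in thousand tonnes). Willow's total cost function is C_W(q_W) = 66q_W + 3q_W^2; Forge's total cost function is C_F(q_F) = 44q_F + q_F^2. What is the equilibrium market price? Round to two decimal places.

Willow's profit: π_W = (266 - 1.5Q)q_W - (66q_W + 3q_W²). Setting ∂π_W/∂q_W = 0: 200 - 9q_W - (3/2)(q_F) = 0.
Forge's first-order condition: 222 - 5q_F - (3/2)(q_W) = 0.
Best responses: q_W = (200 - (3/2)q_F)/9, q_F = (222 - (3/2)q_W)/5.
Solving the pair: q_W = 15.6023, q_F = 39.7193.
Total output Q = 55.3216, so price P = 266 - (3/2)·55.3216 = 183.0175.

183.02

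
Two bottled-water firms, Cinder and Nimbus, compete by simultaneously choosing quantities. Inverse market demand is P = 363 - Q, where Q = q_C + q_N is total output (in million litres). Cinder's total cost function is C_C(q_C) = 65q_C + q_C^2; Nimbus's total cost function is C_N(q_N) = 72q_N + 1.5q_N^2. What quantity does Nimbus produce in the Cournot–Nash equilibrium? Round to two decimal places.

Cinder's profit: π_C = (363 - Q)q_C - (65q_C + q_C²). Setting ∂π_C/∂q_C = 0: 298 - 4q_C - (q_N) = 0.
Nimbus's first-order condition: 291 - 5q_N - (q_C) = 0.
So q_C = (298 - q_N)/4 and q_N = (291 - q_C)/5.
Solving the pair: q_C = 1199/19, q_N = 866/19.

45.58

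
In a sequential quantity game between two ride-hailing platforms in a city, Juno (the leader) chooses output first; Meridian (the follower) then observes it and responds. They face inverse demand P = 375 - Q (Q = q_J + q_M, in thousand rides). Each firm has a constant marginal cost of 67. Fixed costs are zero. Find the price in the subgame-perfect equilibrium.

The follower Meridian best-responds to any q_J: π_M = (375 - Q)q_M - 67q_M.
Follower FOC: 308 - q_J - 2q_M = 0, so q_M(q_J) = (308 - q_J)/2.
Juno substitutes q_M(q_J) into its own profit: π_J = q_J(375 - q_J - (308 - q_J)/2) - 67q_J = (221 - (1/2)q_J)q_J - 67q_J.
Leader FOC: 154 - q_J = 0, so q_J = 154.
Then q_M = (308 - 154)/2 = 77.
Total output Q = 231, so price P = 375 - 231 = 144.

144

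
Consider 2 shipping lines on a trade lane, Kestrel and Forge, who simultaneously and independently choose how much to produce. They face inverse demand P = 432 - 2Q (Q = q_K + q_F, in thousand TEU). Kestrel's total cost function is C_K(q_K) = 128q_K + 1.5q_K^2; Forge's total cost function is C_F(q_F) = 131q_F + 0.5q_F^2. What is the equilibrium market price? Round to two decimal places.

276.06

Kestrel's profit: π_K = (432 - 2Q)q_K - (128q_K + (3/2)q_K²). Setting ∂π_K/∂q_K = 0: 304 - 7q_K - 2(q_F) = 0.
Forge's profit: π_F = (432 - 2Q)q_F - (131q_F + (1/2)q_F²). Setting ∂π_F/∂q_F = 0: 301 - 5q_F - 2(q_K) = 0.
So q_K = (304 - 2q_F)/7 and q_F = (301 - 2q_K)/5.
Substituting one into the other gives q_K = 918/31 and q_F = 1499/31.
Total output Q = 77.9677, so price P = 432 - 2·77.9677 = 276.0645.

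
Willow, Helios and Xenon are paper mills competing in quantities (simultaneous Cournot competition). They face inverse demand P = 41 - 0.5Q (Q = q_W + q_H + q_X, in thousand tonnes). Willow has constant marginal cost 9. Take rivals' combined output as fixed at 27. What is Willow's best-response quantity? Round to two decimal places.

With rivals' combined output fixed at 27, Willow's profit is π_W = (41 - (1/2)·27 - (1/2)q_W)q_W - (9q_W) = (55/2 - (1/2)q_W)q_W - (9q_W).
∂π_W/∂q_W = 37/2 - q_W = 0, so q_W = 37/2.

18.50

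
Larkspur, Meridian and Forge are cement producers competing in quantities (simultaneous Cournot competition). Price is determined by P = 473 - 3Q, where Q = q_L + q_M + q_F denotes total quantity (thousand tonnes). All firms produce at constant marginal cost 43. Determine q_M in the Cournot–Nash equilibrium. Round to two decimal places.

Each firm earns π_i = (473 - 3Q)q_i - 43q_i.
Setting ∂π_i/∂q_i = 0 with rivals' quantities fixed: 430 - 6q_i - 3·Σ_{j≠i} q_j = 0.
By symmetry each firm produces the same amount; substituting Σ_{j≠i} q_j = 2q_i yields q_i = 430/12 = 215/6.

35.83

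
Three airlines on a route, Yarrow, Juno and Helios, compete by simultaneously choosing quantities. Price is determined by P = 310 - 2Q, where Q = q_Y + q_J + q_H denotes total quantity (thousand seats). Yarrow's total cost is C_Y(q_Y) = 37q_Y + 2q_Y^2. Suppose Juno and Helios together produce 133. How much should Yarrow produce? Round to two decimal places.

With rivals' combined output fixed at 133, Yarrow's profit is π_Y = (310 - 2·133 - 2q_Y)q_Y - (37q_Y + 2q_Y²) = (44 - 2q_Y)q_Y - (37q_Y + 2q_Y²).
∂π_Y/∂q_Y = 7 - 8q_Y = 0, so q_Y = 7/8.

0.88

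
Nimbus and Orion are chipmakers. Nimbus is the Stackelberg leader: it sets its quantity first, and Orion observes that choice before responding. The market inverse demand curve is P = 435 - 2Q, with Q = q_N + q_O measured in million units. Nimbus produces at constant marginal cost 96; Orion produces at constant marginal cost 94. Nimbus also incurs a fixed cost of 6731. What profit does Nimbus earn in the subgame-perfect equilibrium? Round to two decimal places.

367.06

The follower Orion best-responds to any q_N: π_O = (435 - 2Q)q_O - 94q_O.
Follower FOC: 341 - 2q_N - 4q_O = 0, so q_O(q_N) = (341 - 2q_N)/4.
Nimbus substitutes q_O(q_N) into its own profit: π_N = q_N(435 - 2q_N - (341 - 2q_N)/2) - 96q_N = (529/2 - q_N)q_N - 96q_N.
Maximising: ∂π_N/∂q_N = 337/2 - 2q_N = 0, giving q_N = 337/4.
Then q_O = (341 - 2·(337/4))/4 = 345/8.
Price P = 435 - 2·(1019/8) = 721/4.
Nimbus's profit: (721/4 - 96)·(337/4) - 6731 = 367.0625.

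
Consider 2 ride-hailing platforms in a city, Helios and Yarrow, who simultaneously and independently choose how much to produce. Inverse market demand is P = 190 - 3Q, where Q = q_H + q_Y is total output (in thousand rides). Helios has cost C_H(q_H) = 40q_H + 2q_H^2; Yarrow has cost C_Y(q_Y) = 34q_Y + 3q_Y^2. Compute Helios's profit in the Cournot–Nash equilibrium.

Helios's profit: π_H = (190 - 3Q)q_H - (40q_H + 2q_H²). Setting ∂π_H/∂q_H = 0: 150 - 10q_H - 3(q_Y) = 0.
Yarrow's profit: π_Y = (190 - 3Q)q_Y - (34q_Y + 3q_Y²). Setting ∂π_Y/∂q_Y = 0: 156 - 12q_Y - 3(q_H) = 0.
Rearranging gives the reaction functions q_H = (150 - 3q_Y)/10 and q_Y = (156 - 3q_H)/12.
Substituting one into the other gives q_H = 12 and q_Y = 10.
Price P = 190 - 3·22 = 124.
Helios's profit: 124·12 - 40·12 - 2·12² = 720.

720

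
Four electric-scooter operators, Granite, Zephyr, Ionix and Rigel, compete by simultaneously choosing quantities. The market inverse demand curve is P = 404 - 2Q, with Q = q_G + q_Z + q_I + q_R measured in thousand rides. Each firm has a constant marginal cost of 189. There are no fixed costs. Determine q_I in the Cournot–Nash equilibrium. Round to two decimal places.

21.50

A representative firm's profit is π_i = q_i(404 - 2Q) - 189q_i.
First-order condition (treating rivals' output as given): 215 - 4q_i - 2·Σ_{j≠i} q_j = 0.
With identical firms every q_j equals q_i, so Σ_{j≠i} q_j = 3q_i and 215 = 10q_i, giving q_i = 43/2.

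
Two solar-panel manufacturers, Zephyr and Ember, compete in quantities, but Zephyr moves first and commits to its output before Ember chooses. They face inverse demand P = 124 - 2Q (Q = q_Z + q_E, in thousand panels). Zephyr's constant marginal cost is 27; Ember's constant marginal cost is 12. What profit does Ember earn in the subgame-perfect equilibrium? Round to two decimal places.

The follower Ember best-responds to any q_Z: π_E = (124 - 2Q)q_E - 12q_E.
Follower FOC: 112 - 2q_Z - 4q_E = 0, so q_E(q_Z) = (112 - 2q_Z)/4.
The leader anticipates this reaction. Substituting into P = 124 - 2Q gives P = 68 - q_Z, so π_Z = (68 - q_Z)q_Z - 27q_Z.
Leader FOC: 41 - 2q_Z = 0, so q_Z = 41/2.
Then q_E = (112 - 2·(41/2))/4 = 71/4.
Price P = 124 - 2·(153/4) = 95/2.
Ember's profit: (95/2 - 12)·(71/4) = 630.1250.

630.13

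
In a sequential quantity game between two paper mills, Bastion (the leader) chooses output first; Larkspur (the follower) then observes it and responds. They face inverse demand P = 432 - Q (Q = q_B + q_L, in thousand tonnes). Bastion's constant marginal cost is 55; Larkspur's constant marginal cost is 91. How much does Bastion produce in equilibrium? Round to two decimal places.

The follower Larkspur best-responds to any q_B: π_L = (432 - Q)q_L - 91q_L.
Setting the follower's marginal profit to zero, 341 - q_B - 2q_L = 0, i.e. q_L = (341 - q_B)/2.
The leader anticipates this reaction. Substituting into P = 432 - Q gives P = 523/2 - (1/2)q_B, so π_B = (523/2 - (1/2)q_B)q_B - 55q_B.
The leader's first-order condition 413/2 - q_B = 0 yields q_B = 413/2.
Then q_L = (341 - 413/2)/2 = 269/4.

206.50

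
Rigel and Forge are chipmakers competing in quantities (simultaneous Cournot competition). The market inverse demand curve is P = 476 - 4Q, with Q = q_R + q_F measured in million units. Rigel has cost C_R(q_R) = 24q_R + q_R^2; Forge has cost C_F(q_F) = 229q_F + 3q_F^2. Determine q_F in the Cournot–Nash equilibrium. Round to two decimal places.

5.34

Rigel's profit: π_R = (476 - 4Q)q_R - (24q_R + q_R²). Setting ∂π_R/∂q_R = 0: 452 - 10q_R - 4(q_F) = 0.
Forge's first-order condition: 247 - 14q_F - 4(q_R) = 0.
Best responses: q_R = (452 - 4q_F)/10, q_F = (247 - 4q_R)/14.
Solving the pair: q_R = 1335/31, q_F = 331/62.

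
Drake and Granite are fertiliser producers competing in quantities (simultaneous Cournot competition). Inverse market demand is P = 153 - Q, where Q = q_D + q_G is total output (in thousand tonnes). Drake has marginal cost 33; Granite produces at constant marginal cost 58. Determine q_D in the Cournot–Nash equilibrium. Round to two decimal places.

Drake's profit: π_D = (153 - Q)q_D - (33q_D). Setting ∂π_D/∂q_D = 0: 120 - 2q_D - (q_G) = 0.
Granite's profit: π_G = (153 - Q)q_G - (58q_G). Setting ∂π_G/∂q_G = 0: 95 - 2q_G - (q_D) = 0.
Best responses: q_D = (120 - q_G)/2, q_G = (95 - q_D)/2.
Solving the pair: q_D = 145/3, q_G = 70/3.

48.33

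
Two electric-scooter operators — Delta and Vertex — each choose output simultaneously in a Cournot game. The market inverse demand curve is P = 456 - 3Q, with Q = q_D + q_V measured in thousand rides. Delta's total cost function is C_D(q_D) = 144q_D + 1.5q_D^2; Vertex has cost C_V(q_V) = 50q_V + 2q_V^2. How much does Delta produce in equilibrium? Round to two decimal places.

Delta's profit: π_D = (456 - 3Q)q_D - (144q_D + (3/2)q_D²). Setting ∂π_D/∂q_D = 0: 312 - 9q_D - 3(q_V) = 0.
Vertex's first-order condition: 406 - 10q_V - 3(q_D) = 0.
Best responses: q_D = (312 - 3q_V)/9, q_V = (406 - 3q_D)/10.
Solving the pair: q_D = 634/27, q_V = 302/9.

23.48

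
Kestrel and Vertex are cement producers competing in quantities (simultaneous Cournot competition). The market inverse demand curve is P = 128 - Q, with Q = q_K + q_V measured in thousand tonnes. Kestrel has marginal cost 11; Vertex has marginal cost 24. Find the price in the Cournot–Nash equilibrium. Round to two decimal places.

Kestrel's profit: π_K = (128 - Q)q_K - (11q_K). Setting ∂π_K/∂q_K = 0: 117 - 2q_K - (q_V) = 0.
Vertex's profit: π_V = (128 - Q)q_V - (24q_V). Setting ∂π_V/∂q_V = 0: 104 - 2q_V - (q_K) = 0.
Rearranging gives the reaction functions q_K = (117 - q_V)/2 and q_V = (104 - q_K)/2.
Solving the pair: q_K = 130/3, q_V = 91/3.
Total output Q = 221/3, so price P = 128 - 221/3 = 163/3.

54.33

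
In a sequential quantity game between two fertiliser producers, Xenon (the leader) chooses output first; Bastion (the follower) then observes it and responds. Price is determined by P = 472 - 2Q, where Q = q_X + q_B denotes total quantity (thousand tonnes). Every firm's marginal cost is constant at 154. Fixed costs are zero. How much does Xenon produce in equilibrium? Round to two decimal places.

Solve by backward induction. Given q_X, the follower Bastion maximises π_B = (472 - 2q_X - 2q_B)q_B - 154q_B.
Setting the follower's marginal profit to zero, 318 - 2q_X - 4q_B = 0, i.e. q_B = (318 - 2q_X)/4.
Xenon substitutes q_B(q_X) into its own profit: π_X = q_X(472 - 2q_X - (318 - 2q_X)/2) - 154q_X = (313 - q_X)q_X - 154q_X.
Maximising: ∂π_X/∂q_X = 159 - 2q_X = 0, giving q_X = 159/2.
Then q_B = (318 - 2·(159/2))/4 = 159/4.

79.50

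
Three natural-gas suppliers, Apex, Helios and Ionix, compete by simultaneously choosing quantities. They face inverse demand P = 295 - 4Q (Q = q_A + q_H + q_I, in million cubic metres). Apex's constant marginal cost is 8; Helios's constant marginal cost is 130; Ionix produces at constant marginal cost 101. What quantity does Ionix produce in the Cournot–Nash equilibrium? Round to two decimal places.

8.13

Apex's profit: π_A = (295 - 4Q)q_A - (8q_A). Setting ∂π_A/∂q_A = 0: 287 - 8q_A - 4(q_H + q_I) = 0.
Helios's profit: π_H = (295 - 4Q)q_H - (130q_H). Setting ∂π_H/∂q_H = 0: 165 - 8q_H - 4(q_A + q_I) = 0.
Ionix's first-order condition: 194 - 8q_I - 4(q_A + q_H) = 0.
Summing all 3 equations gives 646 − 16Q = 0, hence Q = 323/8.
Back-substituting: q_A = (287 − 323/2)/4 = 251/8, q_H = (165 − 323/2)/4 = 7/8, q_I = (194 − 323/2)/4 = 65/8.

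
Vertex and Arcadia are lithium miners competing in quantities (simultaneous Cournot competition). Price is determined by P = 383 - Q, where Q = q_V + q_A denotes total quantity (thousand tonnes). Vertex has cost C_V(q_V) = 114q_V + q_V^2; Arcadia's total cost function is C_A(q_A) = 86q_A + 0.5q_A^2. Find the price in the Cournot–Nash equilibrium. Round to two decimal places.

Vertex's profit: π_V = (383 - Q)q_V - (114q_V + q_V²). Setting ∂π_V/∂q_V = 0: 269 - 4q_V - (q_A) = 0.
Arcadia's first-order condition: 297 - 3q_A - (q_V) = 0.
Best responses: q_V = (269 - q_A)/4, q_A = (297 - q_V)/3.
Solving the pair: q_V = 510/11, q_A = 919/11.
Total output Q = 1429/11, so price P = 383 - 1429/11 = 253.0909.

253.09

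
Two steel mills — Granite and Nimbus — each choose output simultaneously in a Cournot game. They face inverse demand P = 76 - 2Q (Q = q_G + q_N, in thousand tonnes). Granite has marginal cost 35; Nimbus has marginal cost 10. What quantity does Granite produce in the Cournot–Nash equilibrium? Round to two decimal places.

Granite's profit: π_G = (76 - 2Q)q_G - (35q_G). Setting ∂π_G/∂q_G = 0: 41 - 4q_G - 2(q_N) = 0.
Nimbus's profit: π_N = (76 - 2Q)q_N - (10q_N). Setting ∂π_N/∂q_N = 0: 66 - 4q_N - 2(q_G) = 0.
Rearranging gives the reaction functions q_G = (41 - 2q_N)/4 and q_N = (66 - 2q_G)/4.
Solving the pair: q_G = 8/3, q_N = 91/6.

2.67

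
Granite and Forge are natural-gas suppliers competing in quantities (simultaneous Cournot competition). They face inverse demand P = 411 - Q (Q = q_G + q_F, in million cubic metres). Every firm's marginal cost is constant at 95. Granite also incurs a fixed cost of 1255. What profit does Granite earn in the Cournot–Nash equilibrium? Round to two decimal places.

Each firm earns π_i = (411 - Q)q_i - 95q_i.
Setting ∂π_i/∂q_i = 0 with rivals' quantities fixed: 316 - 2q_i - q_j = 0.
With identical firms every q_j equals q_i, so q_j = q_i and 316 = 3q_i, giving q_i = 316/3.
Price P = 411 - 632/3 = 601/3.
Granite's profit: (601/3 - 95)·(316/3) - 1255 = 9840.1111.

9840.11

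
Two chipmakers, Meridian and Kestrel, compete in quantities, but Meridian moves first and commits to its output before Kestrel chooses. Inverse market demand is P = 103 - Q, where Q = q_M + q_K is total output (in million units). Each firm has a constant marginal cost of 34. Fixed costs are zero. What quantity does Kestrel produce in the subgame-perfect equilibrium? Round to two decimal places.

17.25

The follower Kestrel best-responds to any q_M: π_K = (103 - Q)q_K - 34q_K.
∂π_K/∂q_K = 69 - q_M - 2q_K = 0 gives the reaction function q_K = (69 - q_M)/2.
The leader anticipates this reaction. Substituting into P = 103 - Q gives P = 137/2 - (1/2)q_M, so π_M = (137/2 - (1/2)q_M)q_M - 34q_M.
Maximising: ∂π_M/∂q_M = 69/2 - q_M = 0, giving q_M = 69/2.
Then q_K = (69 - 69/2)/2 = 69/4.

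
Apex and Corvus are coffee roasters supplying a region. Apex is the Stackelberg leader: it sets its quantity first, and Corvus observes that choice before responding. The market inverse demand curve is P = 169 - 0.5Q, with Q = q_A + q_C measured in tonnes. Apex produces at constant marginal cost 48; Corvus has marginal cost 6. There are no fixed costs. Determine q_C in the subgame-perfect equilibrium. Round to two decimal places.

The follower Corvus best-responds to any q_A: π_C = (169 - 0.5Q)q_C - 6q_C.
Follower FOC: 163 - (1/2)q_A - q_C = 0, so q_C(q_A) = (163 - (1/2)q_A).
Apex substitutes q_C(q_A) into its own profit: π_A = q_A(169 - (1/2)q_A - (163 - (1/2)q_A)/2) - 48q_A = (175/2 - (1/4)q_A)q_A - 48q_A.
Maximising: ∂π_A/∂q_A = 79/2 - (1/2)q_A = 0, giving q_A = 79.
Then q_C = (163 - (1/2)·79) = 247/2.

123.50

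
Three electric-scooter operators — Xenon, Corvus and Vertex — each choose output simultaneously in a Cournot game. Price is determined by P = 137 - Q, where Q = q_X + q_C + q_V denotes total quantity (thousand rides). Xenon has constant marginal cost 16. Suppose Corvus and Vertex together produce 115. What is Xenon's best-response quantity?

With rivals' combined output fixed at 115, Xenon's profit is π_X = (137 - 115 - q_X)q_X - (16q_X) = (22 - q_X)q_X - (16q_X).
∂π_X/∂q_X = 6 - 2q_X = 0, so q_X = 3.

3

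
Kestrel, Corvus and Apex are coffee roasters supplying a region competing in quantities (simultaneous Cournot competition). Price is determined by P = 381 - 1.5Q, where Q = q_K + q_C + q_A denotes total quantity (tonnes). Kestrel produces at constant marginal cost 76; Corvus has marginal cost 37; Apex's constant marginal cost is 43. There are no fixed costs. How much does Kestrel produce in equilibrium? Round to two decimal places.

38.83

Kestrel's profit: π_K = (381 - 1.5Q)q_K - (76q_K). Setting ∂π_K/∂q_K = 0: 305 - 3q_K - (3/2)(q_C + q_A) = 0.
Corvus's profit: π_C = (381 - 1.5Q)q_C - (37q_C). Setting ∂π_C/∂q_C = 0: 344 - 3q_C - (3/2)(q_K + q_A) = 0.
Apex's first-order condition: 338 - 3q_A - (3/2)(q_K + q_C) = 0.
Summing all 3 equations gives 987 − 6Q = 0, hence Q = 329/2.
Back-substituting: q_K = (305 − 987/4)/(3/2) = 233/6, q_C = (344 − 987/4)/(3/2) = 389/6, q_A = (338 − 987/4)/(3/2) = 365/6.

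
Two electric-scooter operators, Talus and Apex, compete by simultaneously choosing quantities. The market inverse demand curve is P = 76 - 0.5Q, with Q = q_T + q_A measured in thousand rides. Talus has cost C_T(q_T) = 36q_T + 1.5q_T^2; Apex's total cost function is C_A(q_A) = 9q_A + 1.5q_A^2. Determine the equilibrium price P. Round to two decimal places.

Talus's profit: π_T = (76 - 0.5Q)q_T - (36q_T + (3/2)q_T²). Setting ∂π_T/∂q_T = 0: 40 - 4q_T - (1/2)(q_A) = 0.
Apex's first-order condition: 67 - 4q_A - (1/2)(q_T) = 0.
So q_T = (40 - (1/2)q_A)/4 and q_A = (67 - (1/2)q_T)/4.
Substituting one into the other gives q_T = 506/63 and q_A = 992/63.
Total output Q = 214/9, so price P = 76 - (1/2)·(214/9) = 577/9.

64.11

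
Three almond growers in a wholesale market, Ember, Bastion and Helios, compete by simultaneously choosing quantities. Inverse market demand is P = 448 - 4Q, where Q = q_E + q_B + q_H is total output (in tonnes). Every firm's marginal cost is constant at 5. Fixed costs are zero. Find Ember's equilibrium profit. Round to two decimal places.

Each firm earns π_i = (448 - 4Q)q_i - 5q_i.
Setting ∂π_i/∂q_i = 0 with rivals' quantities fixed: 443 - 8q_i - 4·Σ_{j≠i} q_j = 0.
By symmetry each firm produces the same amount; substituting Σ_{j≠i} q_j = 2q_i yields q_i = 443/16.
Price P = 448 - 4·(1329/16) = 463/4.
Ember's profit: (463/4 - 5)·(443/16) = 3066.3906.

3066.39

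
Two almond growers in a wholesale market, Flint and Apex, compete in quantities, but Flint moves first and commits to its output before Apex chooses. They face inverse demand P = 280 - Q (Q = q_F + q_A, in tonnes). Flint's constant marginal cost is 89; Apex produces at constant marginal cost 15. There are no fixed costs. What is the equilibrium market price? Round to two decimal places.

Solve by backward induction. Given q_F, the follower Apex maximises π_A = (280 - q_F - q_A)q_A - 15q_A.
Follower FOC: 265 - q_F - 2q_A = 0, so q_A(q_F) = (265 - q_F)/2.
The leader anticipates this reaction. Substituting into P = 280 - Q gives P = 295/2 - (1/2)q_F, so π_F = (295/2 - (1/2)q_F)q_F - 89q_F.
Maximising: ∂π_F/∂q_F = 117/2 - q_F = 0, giving q_F = 117/2.
Then q_A = (265 - 117/2)/2 = 413/4.
Total output Q = 647/4, so price P = 280 - 647/4 = 473/4.

118.25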